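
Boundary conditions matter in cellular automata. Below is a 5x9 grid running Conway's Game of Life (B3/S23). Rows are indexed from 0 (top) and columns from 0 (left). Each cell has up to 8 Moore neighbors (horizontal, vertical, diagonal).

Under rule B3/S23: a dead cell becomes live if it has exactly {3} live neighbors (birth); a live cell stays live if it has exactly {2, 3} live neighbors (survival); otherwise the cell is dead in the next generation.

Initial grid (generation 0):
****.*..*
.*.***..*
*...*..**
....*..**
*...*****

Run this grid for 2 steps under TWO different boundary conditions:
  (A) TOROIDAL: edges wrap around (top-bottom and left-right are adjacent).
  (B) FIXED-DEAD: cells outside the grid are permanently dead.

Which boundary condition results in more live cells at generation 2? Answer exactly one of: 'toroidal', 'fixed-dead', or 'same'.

Under TOROIDAL boundary, generation 2:
.........
.....**..
....*.*..
...*.....
...*.....
Population = 6

Under FIXED-DEAD boundary, generation 2:
....***..
....****.
....*.**.
...**.**.
...***...
Population = 17

Comparison: toroidal=6, fixed-dead=17 -> fixed-dead

Answer: fixed-dead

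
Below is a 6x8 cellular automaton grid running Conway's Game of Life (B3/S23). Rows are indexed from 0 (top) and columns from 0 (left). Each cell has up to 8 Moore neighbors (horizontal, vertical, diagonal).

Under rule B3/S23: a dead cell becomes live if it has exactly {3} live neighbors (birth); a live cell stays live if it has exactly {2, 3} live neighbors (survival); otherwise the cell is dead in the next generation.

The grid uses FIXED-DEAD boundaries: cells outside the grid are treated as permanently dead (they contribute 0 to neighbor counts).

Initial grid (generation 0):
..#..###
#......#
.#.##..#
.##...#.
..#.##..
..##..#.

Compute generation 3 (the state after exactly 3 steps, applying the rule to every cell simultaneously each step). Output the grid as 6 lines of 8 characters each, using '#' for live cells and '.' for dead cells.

Answer: .##...#.
##.....#
.....#..
#.#.....
..#..#..
........

Derivation:
Simulating step by step:
Generation 0 (given above): 19 live cells
Generation 1: 22 live cells
......##
.#####.#
##.#..##
.#....#.
....###.
..####..
Generation 2: 22 live cells
..######
##.###..
#..#...#
###.#...
..#...#.
...#..#.
Generation 3: 11 live cells
(generation 3 grid is the final answer)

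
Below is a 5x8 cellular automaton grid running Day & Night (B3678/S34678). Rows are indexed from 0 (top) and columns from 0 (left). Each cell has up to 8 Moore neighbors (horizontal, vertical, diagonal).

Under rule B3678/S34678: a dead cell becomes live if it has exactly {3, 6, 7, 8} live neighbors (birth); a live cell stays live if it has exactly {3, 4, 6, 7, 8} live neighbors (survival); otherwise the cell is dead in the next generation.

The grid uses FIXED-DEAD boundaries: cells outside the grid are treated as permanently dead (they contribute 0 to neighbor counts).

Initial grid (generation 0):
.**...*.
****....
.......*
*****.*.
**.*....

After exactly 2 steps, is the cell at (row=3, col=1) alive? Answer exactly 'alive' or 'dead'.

Simulating step by step:
Generation 0 (given above): 17 live cells
Generation 1: 17 live cells
****....
.**.....
.**.*...
****....
**.**...
Generation 2: 12 live cells
.**.....
.**.....
.**.....
***.....
**.*....

Cell (3,1) at generation 2: 1 -> alive

Answer: alive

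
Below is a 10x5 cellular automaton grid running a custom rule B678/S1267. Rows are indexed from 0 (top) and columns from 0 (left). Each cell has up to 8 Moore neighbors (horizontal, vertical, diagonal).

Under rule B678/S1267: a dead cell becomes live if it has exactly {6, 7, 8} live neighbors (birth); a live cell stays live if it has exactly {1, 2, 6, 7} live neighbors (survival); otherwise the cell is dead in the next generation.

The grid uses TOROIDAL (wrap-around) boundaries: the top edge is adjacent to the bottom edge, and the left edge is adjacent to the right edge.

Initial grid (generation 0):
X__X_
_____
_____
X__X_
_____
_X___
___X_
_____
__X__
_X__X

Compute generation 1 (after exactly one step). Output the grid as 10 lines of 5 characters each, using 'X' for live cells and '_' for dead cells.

Answer: X__X_
_____
_____
_____
_____
_____
_____
_____
__X__
_X__X

Derivation:
Simulating step by step:
Generation 0 (given above): 9 live cells
Generation 1: 5 live cells
(generation 1 grid is the final answer)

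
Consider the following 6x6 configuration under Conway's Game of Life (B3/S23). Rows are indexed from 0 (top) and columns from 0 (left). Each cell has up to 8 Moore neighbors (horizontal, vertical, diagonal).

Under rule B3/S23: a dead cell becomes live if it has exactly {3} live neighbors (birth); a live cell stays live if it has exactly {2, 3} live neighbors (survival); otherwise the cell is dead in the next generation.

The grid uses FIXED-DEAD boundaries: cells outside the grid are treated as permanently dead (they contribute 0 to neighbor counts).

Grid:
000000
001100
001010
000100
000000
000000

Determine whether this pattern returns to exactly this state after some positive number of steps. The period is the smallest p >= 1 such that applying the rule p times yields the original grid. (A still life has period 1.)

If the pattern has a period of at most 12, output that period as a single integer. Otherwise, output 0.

Answer: 1

Derivation:
Simulating and comparing each generation to the original:
Gen 0 (original, given above): 5 live cells
Gen 1: 5 live cells, MATCHES original -> period = 1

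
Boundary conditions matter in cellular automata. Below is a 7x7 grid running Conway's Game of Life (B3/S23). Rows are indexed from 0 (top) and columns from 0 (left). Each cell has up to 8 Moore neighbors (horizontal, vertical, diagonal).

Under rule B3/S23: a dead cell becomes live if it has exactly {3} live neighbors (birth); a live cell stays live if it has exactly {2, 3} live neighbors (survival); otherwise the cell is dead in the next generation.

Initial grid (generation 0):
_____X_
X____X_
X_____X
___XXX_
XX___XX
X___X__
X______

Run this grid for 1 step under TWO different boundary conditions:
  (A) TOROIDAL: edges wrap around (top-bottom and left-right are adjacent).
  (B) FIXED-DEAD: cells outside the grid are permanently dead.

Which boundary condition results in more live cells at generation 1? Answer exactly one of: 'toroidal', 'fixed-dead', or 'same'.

Under TOROIDAL boundary, generation 1:
_______
X____X_
X______
_X__X__
XX_X___
_____X_
______X
Population = 10

Under FIXED-DEAD boundary, generation 1:
_______
_____XX
______X
XX__X__
XX_X__X
X____X_
_______
Population = 12

Comparison: toroidal=10, fixed-dead=12 -> fixed-dead

Answer: fixed-dead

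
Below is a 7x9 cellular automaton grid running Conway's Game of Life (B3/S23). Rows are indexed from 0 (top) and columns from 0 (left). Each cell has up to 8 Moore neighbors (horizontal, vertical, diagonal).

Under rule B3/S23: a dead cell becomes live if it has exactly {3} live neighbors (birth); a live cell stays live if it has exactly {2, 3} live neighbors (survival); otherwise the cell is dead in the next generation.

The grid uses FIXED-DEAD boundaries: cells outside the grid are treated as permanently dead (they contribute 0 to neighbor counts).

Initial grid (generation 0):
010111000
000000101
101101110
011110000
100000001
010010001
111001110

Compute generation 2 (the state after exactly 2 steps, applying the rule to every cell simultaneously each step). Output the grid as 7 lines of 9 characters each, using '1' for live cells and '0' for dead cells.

Simulating step by step:
Generation 0 (given above): 27 live cells
Generation 1: 23 live cells
000011000
010000000
000001110
100011110
100010000
001001101
111001110
Generation 2: 16 live cells
(generation 2 grid is the final answer)

Answer: 000000000
000010000
000010010
000010010
010110000
101110000
011001010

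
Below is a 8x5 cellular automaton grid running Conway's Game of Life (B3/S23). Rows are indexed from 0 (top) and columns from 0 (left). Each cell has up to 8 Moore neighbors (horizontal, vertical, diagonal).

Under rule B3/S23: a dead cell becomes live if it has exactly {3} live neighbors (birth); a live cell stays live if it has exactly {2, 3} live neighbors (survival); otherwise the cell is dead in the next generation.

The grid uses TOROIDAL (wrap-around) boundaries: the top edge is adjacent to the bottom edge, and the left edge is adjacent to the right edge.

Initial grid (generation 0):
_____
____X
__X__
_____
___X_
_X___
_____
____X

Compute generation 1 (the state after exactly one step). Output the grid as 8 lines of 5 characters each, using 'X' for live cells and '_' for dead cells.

Simulating step by step:
Generation 0 (given above): 5 live cells
Generation 1: 0 live cells
(generation 1 grid is the final answer)

Answer: _____
_____
_____
_____
_____
_____
_____
_____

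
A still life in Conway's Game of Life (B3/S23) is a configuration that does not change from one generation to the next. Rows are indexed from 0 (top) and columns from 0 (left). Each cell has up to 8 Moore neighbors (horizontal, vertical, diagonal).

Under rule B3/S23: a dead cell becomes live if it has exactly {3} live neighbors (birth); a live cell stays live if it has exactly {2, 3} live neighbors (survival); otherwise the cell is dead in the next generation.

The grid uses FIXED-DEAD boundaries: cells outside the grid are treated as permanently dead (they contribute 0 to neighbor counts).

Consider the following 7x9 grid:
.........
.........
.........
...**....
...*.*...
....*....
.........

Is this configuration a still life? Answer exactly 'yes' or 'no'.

Answer: yes

Derivation:
Compute generation 1 and compare to generation 0 (given above):
Generation 1:
.........
.........
.........
...**....
...*.*...
....*....
.........
The grids are IDENTICAL -> still life.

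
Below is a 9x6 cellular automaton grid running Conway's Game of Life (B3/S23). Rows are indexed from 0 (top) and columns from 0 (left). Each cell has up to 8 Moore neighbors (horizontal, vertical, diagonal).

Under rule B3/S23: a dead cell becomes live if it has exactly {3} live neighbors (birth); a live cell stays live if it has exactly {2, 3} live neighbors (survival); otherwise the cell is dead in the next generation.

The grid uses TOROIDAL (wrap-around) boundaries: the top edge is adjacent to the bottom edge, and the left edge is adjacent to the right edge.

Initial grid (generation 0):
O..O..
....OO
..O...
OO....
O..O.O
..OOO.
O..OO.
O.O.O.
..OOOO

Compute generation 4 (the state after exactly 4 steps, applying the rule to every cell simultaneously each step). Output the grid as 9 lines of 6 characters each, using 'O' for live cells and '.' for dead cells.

Answer: ......
OO.OOO
.OO.O.
......
O.O...
..O...
..O...
......
..O...

Derivation:
Simulating step by step:
Generation 0 (given above): 23 live cells
Generation 1: 22 live cells
O.O...
...OOO
OO...O
OOO..O
O..O.O
OOO...
......
O.O...
O.O...
Generation 2: 20 live cells
O.O.O.
..OOO.
...O..
..O...
...OO.
OOO..O
O.O...
......
O.OO.O
Generation 3: 28 live cells
O.....
.OO.OO
....O.
..O.O.
O..OOO
O.O.OO
O.O..O
O.OO.O
O.OOOO
Generation 4: 13 live cells
(generation 4 grid is the final answer)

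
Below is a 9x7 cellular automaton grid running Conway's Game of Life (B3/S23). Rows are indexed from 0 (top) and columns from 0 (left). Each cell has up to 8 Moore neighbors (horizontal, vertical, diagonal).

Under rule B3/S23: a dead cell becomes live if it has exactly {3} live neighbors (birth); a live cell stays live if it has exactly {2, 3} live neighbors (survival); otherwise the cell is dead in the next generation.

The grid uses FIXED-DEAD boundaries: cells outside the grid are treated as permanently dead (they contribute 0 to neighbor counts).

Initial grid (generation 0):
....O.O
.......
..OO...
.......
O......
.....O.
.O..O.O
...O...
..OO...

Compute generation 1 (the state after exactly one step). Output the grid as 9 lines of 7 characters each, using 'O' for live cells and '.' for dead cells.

Simulating step by step:
Generation 0 (given above): 12 live cells
Generation 1: 8 live cells
(generation 1 grid is the final answer)

Answer: .......
...O...
.......
.......
.......
.....O.
....OO.
...OO..
..OO...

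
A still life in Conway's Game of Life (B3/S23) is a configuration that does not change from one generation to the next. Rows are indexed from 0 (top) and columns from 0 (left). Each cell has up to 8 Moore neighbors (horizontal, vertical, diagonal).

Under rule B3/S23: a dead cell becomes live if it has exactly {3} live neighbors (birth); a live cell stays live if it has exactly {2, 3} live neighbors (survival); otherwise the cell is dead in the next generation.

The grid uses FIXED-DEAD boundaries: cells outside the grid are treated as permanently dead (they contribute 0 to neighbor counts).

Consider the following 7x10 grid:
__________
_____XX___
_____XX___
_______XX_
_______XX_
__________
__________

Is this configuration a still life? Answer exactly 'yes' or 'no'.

Compute generation 1 and compare to generation 0 (given above):
Generation 1:
__________
_____XX___
_____X____
________X_
_______XX_
__________
__________
Cell (2,6) differs: gen0=1 vs gen1=0 -> NOT a still life.

Answer: no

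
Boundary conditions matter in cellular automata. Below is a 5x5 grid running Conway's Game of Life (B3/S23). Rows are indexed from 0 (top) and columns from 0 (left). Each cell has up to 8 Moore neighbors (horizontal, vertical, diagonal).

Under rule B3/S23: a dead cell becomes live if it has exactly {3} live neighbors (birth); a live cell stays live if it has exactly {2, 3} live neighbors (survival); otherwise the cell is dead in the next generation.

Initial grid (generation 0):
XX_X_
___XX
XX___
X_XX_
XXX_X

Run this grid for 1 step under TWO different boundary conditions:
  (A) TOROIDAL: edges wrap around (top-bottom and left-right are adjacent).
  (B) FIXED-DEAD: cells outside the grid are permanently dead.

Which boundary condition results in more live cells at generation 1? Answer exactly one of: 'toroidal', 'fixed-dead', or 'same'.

Answer: fixed-dead

Derivation:
Under TOROIDAL boundary, generation 1:
_____
___X_
XX___
___X_
_____
Population = 4

Under FIXED-DEAD boundary, generation 1:
__XXX
___XX
XX__X
___X_
X_X__
Population = 11

Comparison: toroidal=4, fixed-dead=11 -> fixed-dead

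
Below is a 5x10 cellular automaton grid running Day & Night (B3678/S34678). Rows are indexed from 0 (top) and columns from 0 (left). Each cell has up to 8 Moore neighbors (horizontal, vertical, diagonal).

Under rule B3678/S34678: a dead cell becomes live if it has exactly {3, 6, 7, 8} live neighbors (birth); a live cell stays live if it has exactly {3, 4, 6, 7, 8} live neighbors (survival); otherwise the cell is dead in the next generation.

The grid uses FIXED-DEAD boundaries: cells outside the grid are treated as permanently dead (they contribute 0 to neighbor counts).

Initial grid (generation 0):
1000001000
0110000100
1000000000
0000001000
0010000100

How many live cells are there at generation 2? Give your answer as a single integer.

Simulating step by step:
Generation 0 (given above): 9 live cells
Generation 1: 4 live cells
0100000000
1100000000
0100000000
0000000000
0000000000
Generation 2: 5 live cells
1000000000
1110000000
1000000000
0000000000
0000000000
Population at generation 2: 5

Answer: 5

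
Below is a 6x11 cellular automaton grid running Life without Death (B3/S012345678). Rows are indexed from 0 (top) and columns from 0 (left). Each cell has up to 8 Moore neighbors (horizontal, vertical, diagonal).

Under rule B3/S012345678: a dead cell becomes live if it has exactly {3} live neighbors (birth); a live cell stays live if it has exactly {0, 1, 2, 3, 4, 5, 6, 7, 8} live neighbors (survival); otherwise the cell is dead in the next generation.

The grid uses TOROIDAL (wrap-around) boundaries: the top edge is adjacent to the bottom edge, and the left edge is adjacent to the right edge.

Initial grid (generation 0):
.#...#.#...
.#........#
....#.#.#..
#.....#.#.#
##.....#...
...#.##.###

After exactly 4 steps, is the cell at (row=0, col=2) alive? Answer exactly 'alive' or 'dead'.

Answer: alive

Derivation:
Simulating step by step:
Generation 0 (given above): 21 live cells
Generation 1: 38 live cells
.##.##.##.#
##...###..#
....###.#.#
##...##.###
##...#.#...
.######.###
Generation 2: 41 live cells
.##.##.##.#
####.###..#
....###.#.#
##...##.###
##.#.#.#...
.######.###
Generation 3: 43 live cells
.##.##.##.#
####.###..#
...####.#.#
###..##.###
##.#.#.#...
.######.###
Generation 4: 43 live cells
.##.##.##.#
####.###..#
...####.#.#
###..##.###
##.#.#.#...
.######.###

Cell (0,2) at generation 4: 1 -> alive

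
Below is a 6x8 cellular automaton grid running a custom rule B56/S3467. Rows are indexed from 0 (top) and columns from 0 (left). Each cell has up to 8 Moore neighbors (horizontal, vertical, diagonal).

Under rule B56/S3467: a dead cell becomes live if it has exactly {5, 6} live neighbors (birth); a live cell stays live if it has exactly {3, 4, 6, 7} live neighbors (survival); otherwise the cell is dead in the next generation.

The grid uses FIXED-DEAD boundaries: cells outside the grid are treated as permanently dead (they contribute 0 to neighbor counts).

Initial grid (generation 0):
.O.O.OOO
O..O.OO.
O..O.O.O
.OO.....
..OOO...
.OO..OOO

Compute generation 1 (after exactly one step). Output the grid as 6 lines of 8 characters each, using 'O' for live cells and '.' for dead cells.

Simulating step by step:
Generation 0 (given above): 23 live cells
Generation 1: 11 live cells
(generation 1 grid is the final answer)

Answer: .....OO.
....OOO.
........
.OOO....
.O.O....
..O.....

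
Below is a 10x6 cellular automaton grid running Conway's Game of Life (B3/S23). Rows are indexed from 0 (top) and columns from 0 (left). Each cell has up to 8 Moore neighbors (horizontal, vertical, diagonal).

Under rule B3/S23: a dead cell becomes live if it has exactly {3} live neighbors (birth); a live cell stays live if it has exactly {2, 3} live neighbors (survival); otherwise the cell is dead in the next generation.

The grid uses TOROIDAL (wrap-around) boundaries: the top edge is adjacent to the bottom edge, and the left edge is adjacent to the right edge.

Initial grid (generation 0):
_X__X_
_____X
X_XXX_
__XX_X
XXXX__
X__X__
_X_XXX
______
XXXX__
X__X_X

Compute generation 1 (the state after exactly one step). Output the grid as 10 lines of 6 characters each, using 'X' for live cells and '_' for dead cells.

Simulating step by step:
Generation 0 (given above): 27 live cells
Generation 1: 25 live cells
(generation 1 grid is the final answer)

Answer: ____X_
XXX__X
XXX___
_____X
X____X
______
X_XXXX
_____X
XXXXXX
___X_X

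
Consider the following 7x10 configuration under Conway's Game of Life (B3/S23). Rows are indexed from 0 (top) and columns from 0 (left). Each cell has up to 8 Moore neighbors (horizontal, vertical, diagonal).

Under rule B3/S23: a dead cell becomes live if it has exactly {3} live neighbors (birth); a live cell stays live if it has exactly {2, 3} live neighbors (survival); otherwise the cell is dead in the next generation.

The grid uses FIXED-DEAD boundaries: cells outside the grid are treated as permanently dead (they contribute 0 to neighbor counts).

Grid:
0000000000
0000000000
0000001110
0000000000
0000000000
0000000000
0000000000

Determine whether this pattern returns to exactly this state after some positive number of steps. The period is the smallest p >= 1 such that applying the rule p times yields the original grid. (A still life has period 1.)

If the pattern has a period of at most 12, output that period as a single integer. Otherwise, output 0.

Simulating and comparing each generation to the original:
Gen 0 (original, given above): 3 live cells
Gen 1: 3 live cells, differs from original
Gen 2: 3 live cells, MATCHES original -> period = 2

Answer: 2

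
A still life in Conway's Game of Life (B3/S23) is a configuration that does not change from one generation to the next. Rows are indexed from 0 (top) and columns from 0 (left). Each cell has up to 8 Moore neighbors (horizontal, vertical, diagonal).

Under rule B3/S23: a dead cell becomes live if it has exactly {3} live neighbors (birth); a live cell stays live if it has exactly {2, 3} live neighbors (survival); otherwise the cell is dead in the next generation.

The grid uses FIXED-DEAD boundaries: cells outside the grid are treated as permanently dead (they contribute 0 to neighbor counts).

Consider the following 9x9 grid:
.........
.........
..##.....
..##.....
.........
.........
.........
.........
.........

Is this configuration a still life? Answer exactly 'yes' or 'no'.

Answer: yes

Derivation:
Compute generation 1 and compare to generation 0 (given above):
Generation 1:
.........
.........
..##.....
..##.....
.........
.........
.........
.........
.........
The grids are IDENTICAL -> still life.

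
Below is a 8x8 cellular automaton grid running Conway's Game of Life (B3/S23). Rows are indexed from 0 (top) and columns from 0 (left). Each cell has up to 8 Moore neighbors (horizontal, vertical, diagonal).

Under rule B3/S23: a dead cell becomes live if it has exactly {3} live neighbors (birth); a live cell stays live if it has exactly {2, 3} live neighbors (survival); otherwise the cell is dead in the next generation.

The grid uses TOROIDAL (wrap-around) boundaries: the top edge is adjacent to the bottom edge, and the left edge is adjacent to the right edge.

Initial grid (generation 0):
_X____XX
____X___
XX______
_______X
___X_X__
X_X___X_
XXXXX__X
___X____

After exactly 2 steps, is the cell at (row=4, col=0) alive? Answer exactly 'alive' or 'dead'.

Answer: alive

Derivation:
Simulating step by step:
Generation 0 (given above): 19 live cells
Generation 1: 15 live cells
________
_X_____X
X_______
X_______
______XX
X____XX_
X___X__X
___XX_X_
Generation 2: 17 live cells
________
X_______
XX_____X
X_______
X____XX_
X____X__
X__XX___
___XXX_X

Cell (4,0) at generation 2: 1 -> alive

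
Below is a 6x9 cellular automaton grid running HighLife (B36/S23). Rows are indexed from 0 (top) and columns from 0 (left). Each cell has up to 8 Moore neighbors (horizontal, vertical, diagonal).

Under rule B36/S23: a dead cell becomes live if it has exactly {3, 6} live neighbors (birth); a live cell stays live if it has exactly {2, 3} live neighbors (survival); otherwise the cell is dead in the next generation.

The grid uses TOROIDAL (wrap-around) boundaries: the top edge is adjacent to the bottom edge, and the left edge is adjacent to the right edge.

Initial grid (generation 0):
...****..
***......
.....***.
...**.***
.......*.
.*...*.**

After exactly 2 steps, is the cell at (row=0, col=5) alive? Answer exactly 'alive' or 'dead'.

Simulating step by step:
Generation 0 (given above): 20 live cells
Generation 1: 24 live cells
...******
.***...*.
******...
....*...*
*...**...
.....*.**
Generation 2: 18 live cells
*..*.*...
.......*.
*....*..*
..*.....*
*...****.
*..**.*..

Cell (0,5) at generation 2: 1 -> alive

Answer: alive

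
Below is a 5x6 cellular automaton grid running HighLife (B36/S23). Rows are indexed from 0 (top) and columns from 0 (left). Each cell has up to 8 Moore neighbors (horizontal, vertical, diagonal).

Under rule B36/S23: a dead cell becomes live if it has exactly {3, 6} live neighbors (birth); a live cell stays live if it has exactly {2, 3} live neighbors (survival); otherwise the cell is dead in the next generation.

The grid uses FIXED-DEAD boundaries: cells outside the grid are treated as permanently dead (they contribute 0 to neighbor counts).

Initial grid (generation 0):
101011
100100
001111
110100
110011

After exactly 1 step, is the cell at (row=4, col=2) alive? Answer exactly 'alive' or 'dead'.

Simulating step by step:
Generation 0 (given above): 17 live cells
Generation 1: 11 live cells
010110
000010
100000
100010
111010

Cell (4,2) at generation 1: 1 -> alive

Answer: alive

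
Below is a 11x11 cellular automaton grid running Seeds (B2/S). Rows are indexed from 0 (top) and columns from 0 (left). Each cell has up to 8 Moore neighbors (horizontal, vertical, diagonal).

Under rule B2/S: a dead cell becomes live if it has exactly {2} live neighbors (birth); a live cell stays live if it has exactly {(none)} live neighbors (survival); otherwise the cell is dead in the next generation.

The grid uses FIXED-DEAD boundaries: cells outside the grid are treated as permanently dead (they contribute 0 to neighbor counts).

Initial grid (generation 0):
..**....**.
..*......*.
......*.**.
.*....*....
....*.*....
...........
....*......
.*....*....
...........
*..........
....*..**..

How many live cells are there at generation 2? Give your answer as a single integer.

Answer: 29

Derivation:
Simulating step by step:
Generation 0 (given above): 20 live cells
Generation 1: 18 live cells
.*........*
.*.........
.**..*....*
........**.
.......*...
...**......
.....*.....
.....*.....
**.........
.......**..
...........
Generation 2: 29 live cells
*.*........
.........**
*.......*..
.**...**..*
...**....*.
.....**....
...*..*....
**..*.*....
......***..
**.........
.......**..
Population at generation 2: 29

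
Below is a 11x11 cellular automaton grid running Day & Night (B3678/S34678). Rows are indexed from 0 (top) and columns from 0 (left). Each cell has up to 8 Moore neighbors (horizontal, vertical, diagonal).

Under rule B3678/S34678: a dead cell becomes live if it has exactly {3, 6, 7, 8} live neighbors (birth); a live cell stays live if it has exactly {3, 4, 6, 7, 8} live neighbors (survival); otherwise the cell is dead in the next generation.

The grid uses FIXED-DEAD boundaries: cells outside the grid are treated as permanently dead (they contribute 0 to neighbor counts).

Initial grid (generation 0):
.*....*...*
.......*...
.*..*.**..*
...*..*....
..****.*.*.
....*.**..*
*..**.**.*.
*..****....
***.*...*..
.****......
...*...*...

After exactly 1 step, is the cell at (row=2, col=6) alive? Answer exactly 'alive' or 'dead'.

Simulating step by step:
Generation 0 (given above): 43 live cells
Generation 1: 32 live cells
...........
.....*.*...
.....***...
...*..*.*..
...***.**..
..**.*.*.*.
...*.*.**..
*.....*.*..
*..*.......
**..*......
...**......

Cell (2,6) at generation 1: 1 -> alive

Answer: alive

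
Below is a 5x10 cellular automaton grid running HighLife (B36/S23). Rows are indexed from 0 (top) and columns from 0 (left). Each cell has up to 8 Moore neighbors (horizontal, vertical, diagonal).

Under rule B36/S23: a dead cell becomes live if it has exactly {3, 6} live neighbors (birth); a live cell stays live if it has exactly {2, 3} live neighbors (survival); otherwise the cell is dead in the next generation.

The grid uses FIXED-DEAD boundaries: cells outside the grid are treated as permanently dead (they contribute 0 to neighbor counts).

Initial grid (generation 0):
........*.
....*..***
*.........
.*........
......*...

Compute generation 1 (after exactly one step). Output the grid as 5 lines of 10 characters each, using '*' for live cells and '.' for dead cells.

Simulating step by step:
Generation 0 (given above): 8 live cells
Generation 1: 7 live cells
(generation 1 grid is the final answer)

Answer: .......***
.......***
........*.
..........
..........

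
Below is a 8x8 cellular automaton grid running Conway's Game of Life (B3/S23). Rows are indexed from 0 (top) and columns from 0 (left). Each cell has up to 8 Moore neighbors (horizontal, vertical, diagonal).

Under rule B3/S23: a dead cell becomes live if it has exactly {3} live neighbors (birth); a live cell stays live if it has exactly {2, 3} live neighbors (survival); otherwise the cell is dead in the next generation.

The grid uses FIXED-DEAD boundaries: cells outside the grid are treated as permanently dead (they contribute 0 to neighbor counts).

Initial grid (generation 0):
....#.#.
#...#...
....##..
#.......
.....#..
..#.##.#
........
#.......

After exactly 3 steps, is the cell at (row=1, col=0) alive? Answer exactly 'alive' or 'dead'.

Answer: dead

Derivation:
Simulating step by step:
Generation 0 (given above): 13 live cells
Generation 1: 13 live cells
.....#..
...##...
....##..
....##..
....###.
....###.
........
........
Generation 2: 7 live cells
....#...
...#....
........
...#....
...#....
....#.#.
.....#..
........
Generation 3: 5 live cells
........
........
........
........
...##...
....##..
.....#..
........

Cell (1,0) at generation 3: 0 -> dead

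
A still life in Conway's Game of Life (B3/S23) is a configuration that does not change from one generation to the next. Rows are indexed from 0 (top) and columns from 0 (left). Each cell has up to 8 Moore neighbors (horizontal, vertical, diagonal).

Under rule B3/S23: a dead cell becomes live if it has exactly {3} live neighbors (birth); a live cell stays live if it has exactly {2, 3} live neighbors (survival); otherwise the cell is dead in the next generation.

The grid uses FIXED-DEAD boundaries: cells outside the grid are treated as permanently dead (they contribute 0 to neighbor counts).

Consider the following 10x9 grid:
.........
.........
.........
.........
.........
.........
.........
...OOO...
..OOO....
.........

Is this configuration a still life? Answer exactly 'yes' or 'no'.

Answer: no

Derivation:
Compute generation 1 and compare to generation 0 (given above):
Generation 1:
.........
.........
.........
.........
.........
.........
....O....
..O..O...
..O..O...
...O.....
Cell (6,4) differs: gen0=0 vs gen1=1 -> NOT a still life.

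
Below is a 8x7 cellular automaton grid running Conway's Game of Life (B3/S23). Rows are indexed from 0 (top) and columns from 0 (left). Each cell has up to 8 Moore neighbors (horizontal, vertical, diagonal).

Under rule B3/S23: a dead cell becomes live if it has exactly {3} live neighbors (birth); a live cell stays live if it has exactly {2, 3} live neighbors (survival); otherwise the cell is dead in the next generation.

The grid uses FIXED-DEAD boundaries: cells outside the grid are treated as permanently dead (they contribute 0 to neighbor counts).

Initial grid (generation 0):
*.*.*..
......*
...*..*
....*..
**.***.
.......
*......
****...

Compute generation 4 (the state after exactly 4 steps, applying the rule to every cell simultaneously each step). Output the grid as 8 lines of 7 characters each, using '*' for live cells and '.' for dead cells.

Answer: .......
....*..
....**.
.....**
.....**
**...*.
*.***..
.***...

Derivation:
Simulating step by step:
Generation 0 (given above): 17 live cells
Generation 1: 15 live cells
.......
...*.*.
.....*.
..*....
...***.
**..*..
*.*....
***....
Generation 2: 18 live cells
.......
....*..
....*..
...*.*.
.*****.
***.**.
..**...
*.*....
Generation 3: 13 live cells
.......
.......
...***.
.....*.
*.....*
*....*.
*...*..
.***...
Generation 4: 17 live cells
(generation 4 grid is the final answer)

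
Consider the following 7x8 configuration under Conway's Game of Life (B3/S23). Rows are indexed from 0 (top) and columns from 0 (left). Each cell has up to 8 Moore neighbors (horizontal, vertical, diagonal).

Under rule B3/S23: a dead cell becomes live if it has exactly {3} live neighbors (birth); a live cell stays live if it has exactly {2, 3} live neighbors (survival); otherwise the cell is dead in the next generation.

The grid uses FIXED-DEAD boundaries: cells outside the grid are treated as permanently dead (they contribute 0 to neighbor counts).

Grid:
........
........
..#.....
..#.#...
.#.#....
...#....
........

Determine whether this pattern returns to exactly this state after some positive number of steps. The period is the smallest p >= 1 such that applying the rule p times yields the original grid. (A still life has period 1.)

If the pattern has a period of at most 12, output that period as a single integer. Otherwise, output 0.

Simulating and comparing each generation to the original:
Gen 0 (original, given above): 6 live cells
Gen 1: 6 live cells, differs from original
Gen 2: 6 live cells, MATCHES original -> period = 2

Answer: 2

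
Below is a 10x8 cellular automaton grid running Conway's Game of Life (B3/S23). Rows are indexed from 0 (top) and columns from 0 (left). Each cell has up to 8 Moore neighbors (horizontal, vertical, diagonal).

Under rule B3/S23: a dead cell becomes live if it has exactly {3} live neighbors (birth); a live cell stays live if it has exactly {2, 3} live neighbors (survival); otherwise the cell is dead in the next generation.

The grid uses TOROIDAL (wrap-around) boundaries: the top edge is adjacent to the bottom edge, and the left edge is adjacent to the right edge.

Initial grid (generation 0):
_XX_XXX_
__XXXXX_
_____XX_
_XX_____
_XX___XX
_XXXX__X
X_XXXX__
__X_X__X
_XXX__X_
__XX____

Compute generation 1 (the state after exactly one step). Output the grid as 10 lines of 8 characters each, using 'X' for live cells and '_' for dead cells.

Answer: _X____X_
_XX____X
_X____X_
XXX__X_X
______XX
_______X
X____XXX
X_____XX
_X__X___
______X_

Derivation:
Simulating step by step:
Generation 0 (given above): 37 live cells
Generation 1: 25 live cells
(generation 1 grid is the final answer)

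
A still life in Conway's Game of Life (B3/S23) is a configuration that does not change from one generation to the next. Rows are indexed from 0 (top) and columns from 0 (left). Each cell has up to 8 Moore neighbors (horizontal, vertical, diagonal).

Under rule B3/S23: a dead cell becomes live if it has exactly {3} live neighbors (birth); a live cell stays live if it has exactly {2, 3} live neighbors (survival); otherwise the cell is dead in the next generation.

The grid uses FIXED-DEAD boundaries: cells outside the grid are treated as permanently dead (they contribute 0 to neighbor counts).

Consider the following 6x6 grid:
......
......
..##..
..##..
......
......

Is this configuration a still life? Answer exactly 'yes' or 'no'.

Compute generation 1 and compare to generation 0 (given above):
Generation 1:
......
......
..##..
..##..
......
......
The grids are IDENTICAL -> still life.

Answer: yes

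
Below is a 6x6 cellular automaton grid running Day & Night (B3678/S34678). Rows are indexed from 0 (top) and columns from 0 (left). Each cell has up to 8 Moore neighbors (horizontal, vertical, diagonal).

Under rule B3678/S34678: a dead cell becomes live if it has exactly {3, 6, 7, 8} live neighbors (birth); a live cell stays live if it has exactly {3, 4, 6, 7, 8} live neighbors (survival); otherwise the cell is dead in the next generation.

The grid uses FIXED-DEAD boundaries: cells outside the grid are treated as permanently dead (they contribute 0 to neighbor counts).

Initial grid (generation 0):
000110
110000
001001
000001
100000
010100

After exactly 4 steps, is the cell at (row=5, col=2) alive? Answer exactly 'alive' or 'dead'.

Simulating step by step:
Generation 0 (given above): 10 live cells
Generation 1: 4 live cells
000000
001110
010000
000000
000000
000000
Generation 2: 3 live cells
000100
000000
001100
000000
000000
000000
Generation 3: 2 live cells
000000
001100
000000
000000
000000
000000
Generation 4: 0 live cells
000000
000000
000000
000000
000000
000000

Cell (5,2) at generation 4: 0 -> dead

Answer: dead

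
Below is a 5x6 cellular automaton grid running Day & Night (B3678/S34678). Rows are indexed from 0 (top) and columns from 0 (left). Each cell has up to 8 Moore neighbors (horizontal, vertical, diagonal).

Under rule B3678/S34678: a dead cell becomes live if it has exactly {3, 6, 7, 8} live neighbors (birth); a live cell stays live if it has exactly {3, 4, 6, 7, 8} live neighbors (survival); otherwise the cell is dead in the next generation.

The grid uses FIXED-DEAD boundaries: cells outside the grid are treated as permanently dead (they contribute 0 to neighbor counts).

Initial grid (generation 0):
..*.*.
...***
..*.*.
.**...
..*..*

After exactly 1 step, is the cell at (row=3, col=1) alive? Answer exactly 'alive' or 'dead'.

Answer: alive

Derivation:
Simulating step by step:
Generation 0 (given above): 11 live cells
Generation 1: 12 live cells
....**
..*.**
.**.**
.**...
.*....

Cell (3,1) at generation 1: 1 -> alive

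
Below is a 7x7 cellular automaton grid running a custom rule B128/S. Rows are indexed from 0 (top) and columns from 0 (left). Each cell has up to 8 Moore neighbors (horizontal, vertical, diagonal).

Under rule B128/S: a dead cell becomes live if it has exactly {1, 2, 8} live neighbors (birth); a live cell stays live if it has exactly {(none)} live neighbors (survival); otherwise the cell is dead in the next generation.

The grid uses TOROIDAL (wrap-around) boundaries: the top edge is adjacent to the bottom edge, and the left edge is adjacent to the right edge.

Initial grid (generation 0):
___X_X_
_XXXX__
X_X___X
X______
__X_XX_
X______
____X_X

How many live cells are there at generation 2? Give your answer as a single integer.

Answer: 20

Derivation:
Simulating step by step:
Generation 0 (given above): 16 live cells
Generation 1: 15 live cells
XX____X
_______
____XX_
__X_X__
X__X___
_XX____
XXXX___
Generation 2: 20 live cells
___XXX_
_XXXX__
_XX___X
XX____X
____XXX
____X_X
____XX_
Population at generation 2: 20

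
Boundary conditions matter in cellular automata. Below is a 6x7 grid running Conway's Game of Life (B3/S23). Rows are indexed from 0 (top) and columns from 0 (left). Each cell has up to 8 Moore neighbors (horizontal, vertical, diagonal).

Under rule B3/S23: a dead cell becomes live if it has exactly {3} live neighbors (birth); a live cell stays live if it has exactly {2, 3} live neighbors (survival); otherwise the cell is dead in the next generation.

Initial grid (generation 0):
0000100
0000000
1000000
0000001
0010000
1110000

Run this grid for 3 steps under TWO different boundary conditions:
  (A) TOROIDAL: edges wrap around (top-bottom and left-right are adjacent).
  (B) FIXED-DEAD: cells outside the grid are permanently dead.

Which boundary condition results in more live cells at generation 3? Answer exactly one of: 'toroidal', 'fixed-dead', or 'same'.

Answer: same

Derivation:
Under TOROIDAL boundary, generation 3:
0000000
0000000
0000000
0000000
0011000
0101000
Population = 4

Under FIXED-DEAD boundary, generation 3:
0000000
0000000
0000000
0000000
0110000
0110000
Population = 4

Comparison: toroidal=4, fixed-dead=4 -> same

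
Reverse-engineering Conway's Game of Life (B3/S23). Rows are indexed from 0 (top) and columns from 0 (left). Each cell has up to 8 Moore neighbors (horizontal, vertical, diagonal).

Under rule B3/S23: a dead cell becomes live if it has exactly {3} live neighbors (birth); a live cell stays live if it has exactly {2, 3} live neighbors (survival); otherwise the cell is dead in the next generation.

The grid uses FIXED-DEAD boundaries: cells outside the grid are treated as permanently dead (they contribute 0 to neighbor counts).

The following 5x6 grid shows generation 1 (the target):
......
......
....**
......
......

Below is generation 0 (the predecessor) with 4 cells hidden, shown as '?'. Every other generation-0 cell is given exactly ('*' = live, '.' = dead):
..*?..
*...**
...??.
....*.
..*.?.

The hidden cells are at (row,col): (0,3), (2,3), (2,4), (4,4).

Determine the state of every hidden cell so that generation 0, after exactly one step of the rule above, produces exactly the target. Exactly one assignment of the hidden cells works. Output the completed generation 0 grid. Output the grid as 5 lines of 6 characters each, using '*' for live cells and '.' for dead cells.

Hidden generation-0 cells (in order): (0,3), (2,3), (2,4), (4,4).
A hidden cell only influences target cells in its own 3x3 neighborhood. Try each of the 2^4 = 16 assignments, step the completed generation 0 forward once under B3/S23, and compare with the target:
  (0,3)=. (2,3)=. (2,4)=. (4,4)=. -> step reproduces the target at every cell -> ACCEPT
  (0,3)=. (2,3)=. (2,4)=. (4,4)=* -> step gives (3,3)='*' but target has '.' -> reject
  (0,3)=. (2,3)=. (2,4)=* (4,4)=. -> step gives (1,3)='*' but target has '.' -> reject
  (0,3)=. (2,3)=. (2,4)=* (4,4)=* -> step gives (1,3)='*' but target has '.' -> reject
  (0,3)=. (2,3)=* (2,4)=. (4,4)=. -> step gives (1,3)='*' but target has '.' -> reject
  (0,3)=. (2,3)=* (2,4)=. (4,4)=* -> step gives (1,3)='*' but target has '.' -> reject
  (0,3)=. (2,3)=* (2,4)=* (4,4)=. -> step gives (1,4)='*' but target has '.' -> reject
  (0,3)=. (2,3)=* (2,4)=* (4,4)=* -> step gives (1,4)='*' but target has '.' -> reject
  (0,3)=* (2,3)=. (2,4)=. (4,4)=. -> step gives (0,3)='*' but target has '.' -> reject
  (0,3)=* (2,3)=. (2,4)=. (4,4)=* -> step gives (0,3)='*' but target has '.' -> reject
  (0,3)=* (2,3)=. (2,4)=* (4,4)=. -> step gives (0,3)='*' but target has '.' -> reject
  (0,3)=* (2,3)=. (2,4)=* (4,4)=* -> step gives (0,3)='*' but target has '.' -> reject
  (0,3)=* (2,3)=* (2,4)=. (4,4)=. -> step gives (0,3)='*' but target has '.' -> reject
  (0,3)=* (2,3)=* (2,4)=. (4,4)=* -> step gives (0,3)='*' but target has '.' -> reject
  (0,3)=* (2,3)=* (2,4)=* (4,4)=. -> step gives (0,3)='*' but target has '.' -> reject
  (0,3)=* (2,3)=* (2,4)=* (4,4)=* -> step gives (0,3)='*' but target has '.' -> reject
Unique solution: (0,3)=dead, (2,3)=dead, (2,4)=dead, (4,4)=dead.
Check: live-neighbor counts of every cell in the completed generation 0:
120222
021211
110233
011201
010211
Applying B3/S23 to generation 0 with these counts gives:
......
......
....**
......
......
which matches the target exactly.

Answer: ..*...
*...**
......
....*.
..*...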